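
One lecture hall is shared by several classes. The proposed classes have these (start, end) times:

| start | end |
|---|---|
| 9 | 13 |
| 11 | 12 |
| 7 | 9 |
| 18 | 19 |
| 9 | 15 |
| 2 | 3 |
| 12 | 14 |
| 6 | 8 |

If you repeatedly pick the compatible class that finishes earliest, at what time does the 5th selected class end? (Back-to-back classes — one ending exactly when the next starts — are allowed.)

Order by finish time; keep every interval that doesn't clash with the previous kept one.
By end time: (2,3), (6,8), (7,9), (11,12), (9,13), (12,14), (9,15), (18,19).
Pick (2,3); next start ≥ 3 → (6,8); next start ≥ 8 → (11,12); next start ≥ 12 → (12,14); next start ≥ 14 → (18,19).
Selected: (2,3) (6,8) (11,12) (12,14) (18,19)

19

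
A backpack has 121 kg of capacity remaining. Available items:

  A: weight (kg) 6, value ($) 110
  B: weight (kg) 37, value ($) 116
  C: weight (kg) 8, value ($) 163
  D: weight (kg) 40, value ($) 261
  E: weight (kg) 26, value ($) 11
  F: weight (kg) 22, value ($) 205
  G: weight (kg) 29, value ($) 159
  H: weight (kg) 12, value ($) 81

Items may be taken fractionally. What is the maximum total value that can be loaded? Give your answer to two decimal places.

Sort by value per unit weight and fill in that order.
Order: C (163/8=20.38) > A (110/6=18.33) > F (205/22=9.32) > H (81/12=6.75) > D (261/40=6.53) > G (159/29=5.48) > B (116/37=3.14) > E (11/26=0.42)
Fill: take C (8 @ 163) → take A (6 @ 110) → take F (22 @ 205) → take H (12 @ 81) → take D (40 @ 261) → take G (29 @ 159) → take 4/37 of B → 12.54; 121/121 used.
Total value = 991.54

991.54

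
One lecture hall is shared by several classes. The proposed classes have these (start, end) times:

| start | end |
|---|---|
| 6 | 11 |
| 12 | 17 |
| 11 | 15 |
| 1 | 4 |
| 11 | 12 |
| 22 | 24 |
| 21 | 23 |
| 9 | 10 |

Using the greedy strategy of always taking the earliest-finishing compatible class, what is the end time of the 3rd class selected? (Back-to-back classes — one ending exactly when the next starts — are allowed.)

Sorted by end: (1,4)  (9,10)  (6,11)  (11,12)  (11,15)  (12,17)  (21,23)  (22,24)
take (1,4); take (9,10); skip (6,11); take (11,12); take (12,17); take (21,23).
Selected: (1,4) (9,10) (11,12) (12,17) (21,23)

12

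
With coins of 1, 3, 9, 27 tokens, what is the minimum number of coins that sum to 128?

128 − 4×27→20 − 2×9→2 − 2×1→0
Total coins = 4 + 2 + 2 = 8

8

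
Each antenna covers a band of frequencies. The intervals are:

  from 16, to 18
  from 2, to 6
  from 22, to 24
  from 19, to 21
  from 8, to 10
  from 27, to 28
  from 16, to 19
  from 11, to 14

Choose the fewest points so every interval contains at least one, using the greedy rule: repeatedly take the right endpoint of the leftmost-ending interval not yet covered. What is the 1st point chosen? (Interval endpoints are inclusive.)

6

By right end: [2,6]  [8,10]  [11,14]  [16,18]  [16,19]  [19,21]  [22,24]  [27,28]
[2,6] uncovered → point at 6; [8,10] uncovered → point at 10; [11,14] uncovered → point at 14; [16,18] uncovered → point at 18; [19,21] uncovered → point at 21; [22,24] uncovered → point at 24; [27,28] uncovered → point at 28.
Points: 6, 10, 14, 18, 21, 24, 28 (7 total).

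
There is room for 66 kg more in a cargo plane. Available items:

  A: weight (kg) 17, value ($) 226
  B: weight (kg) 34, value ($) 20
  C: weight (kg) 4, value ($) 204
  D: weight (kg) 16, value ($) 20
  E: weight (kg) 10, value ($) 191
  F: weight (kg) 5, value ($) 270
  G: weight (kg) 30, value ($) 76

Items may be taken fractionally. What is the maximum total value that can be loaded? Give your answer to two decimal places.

967.00

Sort by value per unit weight and fill in that order.
Order: F (270/5=54.00) > C (204/4=51.00) > E (191/10=19.10) > A (226/17=13.29) > G (76/30=2.53) > D (20/16=1.25) > B (20/34=0.59)
Fill: take F (5 @ 270) → take C (4 @ 204) → take E (10 @ 191) → take A (17 @ 226) → take G (30 @ 76); 66/66 used.
Total value = 967.00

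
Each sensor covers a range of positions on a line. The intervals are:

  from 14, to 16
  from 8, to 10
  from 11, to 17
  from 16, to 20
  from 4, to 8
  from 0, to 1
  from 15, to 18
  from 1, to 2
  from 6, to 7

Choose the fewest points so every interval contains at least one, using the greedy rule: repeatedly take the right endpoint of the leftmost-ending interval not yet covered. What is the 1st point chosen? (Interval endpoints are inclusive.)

Process intervals by earliest right end; each time one isn't hit yet, stab at its right endpoint.
By right end: [0,1]  [1,2]  [6,7]  [4,8]  [8,10]  [14,16]  [11,17]  [15,18]  [16,20]
[0,1] uncovered → point at 1; [6,7] uncovered → point at 7; [8,10] uncovered → point at 10; [14,16] uncovered → point at 16.
Points: 1, 7, 10, 16 (4 total).

1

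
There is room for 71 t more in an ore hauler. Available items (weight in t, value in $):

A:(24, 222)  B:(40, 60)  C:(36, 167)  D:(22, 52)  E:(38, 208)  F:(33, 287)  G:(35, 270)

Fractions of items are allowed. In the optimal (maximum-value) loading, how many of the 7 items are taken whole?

Sort by value per unit weight and fill in that order.
Ratios (sorted): A 9.25, F 8.70, G 7.71, E 5.47, C 4.64, D 2.36, B 1.50
take A (24 @ 222); take F (33 @ 287); take 14/35 of G → 108.00. Capacity used 71/71.
2 item(s) taken whole; one partial (take 14/35 of G).

2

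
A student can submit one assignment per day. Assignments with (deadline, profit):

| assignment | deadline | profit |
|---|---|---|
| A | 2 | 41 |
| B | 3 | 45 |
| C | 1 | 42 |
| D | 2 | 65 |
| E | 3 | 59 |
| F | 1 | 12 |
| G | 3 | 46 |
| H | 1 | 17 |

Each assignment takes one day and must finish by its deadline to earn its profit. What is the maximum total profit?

170

Profit order: D=65 E=59 G=46 B=45 C=42 A=41 H=17 F=12
Assign: D→slot 2, E→slot 3, G→slot 1, B skipped, C skipped, A skipped, H skipped, F skipped.
Slots: [1:G] [2:D] [3:E]
Profit = 46 + 65 + 59 = 170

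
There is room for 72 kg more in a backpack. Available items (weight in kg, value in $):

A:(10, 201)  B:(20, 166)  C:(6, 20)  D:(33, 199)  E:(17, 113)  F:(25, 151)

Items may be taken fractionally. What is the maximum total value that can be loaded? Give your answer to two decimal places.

631.00

Order: A (201/10=20.10) > B (166/20=8.30) > E (113/17=6.65) > F (151/25=6.04) > D (199/33=6.03) > C (20/6=3.33)
Fill: take A (10 @ 201) → take B (20 @ 166) → take E (17 @ 113) → take F (25 @ 151); 72/72 used.
Total value = 631.00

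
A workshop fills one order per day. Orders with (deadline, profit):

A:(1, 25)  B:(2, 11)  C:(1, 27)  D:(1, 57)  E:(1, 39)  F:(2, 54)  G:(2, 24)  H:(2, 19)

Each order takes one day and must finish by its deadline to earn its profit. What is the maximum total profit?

111

By profit: D(d1,57), F(d2,54), E(d1,39), C(d1,27), A(d1,25), G(d2,24), H(d2,19), B(d2,11)
D→slot 1; F→slot 2; E skipped; C skipped; A skipped; G skipped; H skipped; B skipped.
Profit = 57 + 54 = 111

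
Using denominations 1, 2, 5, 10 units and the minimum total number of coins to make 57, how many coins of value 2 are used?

57 = 5×10 + 1×5 + 1×2
Count of 2: 1

1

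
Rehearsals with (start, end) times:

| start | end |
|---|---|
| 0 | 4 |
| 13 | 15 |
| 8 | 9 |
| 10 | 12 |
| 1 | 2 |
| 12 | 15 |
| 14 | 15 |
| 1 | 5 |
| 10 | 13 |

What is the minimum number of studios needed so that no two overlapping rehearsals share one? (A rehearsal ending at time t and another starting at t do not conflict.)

starts: [0, 1, 1, 8, 10, 10, 12, 13, 14]
ends:   [2, 4, 5, 9, 12, 13, 15, 15, 15]
s0→1 s1→2 s1→3  — peak 3.

3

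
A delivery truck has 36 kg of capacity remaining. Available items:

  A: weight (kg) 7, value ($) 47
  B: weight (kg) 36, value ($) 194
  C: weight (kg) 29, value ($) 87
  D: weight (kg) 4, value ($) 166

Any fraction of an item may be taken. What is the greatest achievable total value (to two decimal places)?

Greedy by value/weight ratio, highest first.
Order: D (166/4=41.50) > A (47/7=6.71) > B (194/36=5.39) > C (87/29=3.00)
Fill: take D (4 @ 166) → take A (7 @ 47) → take 25/36 of B → 134.72; 36/36 used.
Total value = 347.72

347.72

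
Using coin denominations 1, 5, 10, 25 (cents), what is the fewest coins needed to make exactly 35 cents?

35 = 1×25 + 1×10
Total coins = 1 + 1 = 2

2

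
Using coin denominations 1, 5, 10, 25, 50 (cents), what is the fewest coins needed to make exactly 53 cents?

4

Use the largest denomination that fits, subtract, and repeat.
53 − 1×50→3 − 3×1→0
Total coins = 1 + 3 = 4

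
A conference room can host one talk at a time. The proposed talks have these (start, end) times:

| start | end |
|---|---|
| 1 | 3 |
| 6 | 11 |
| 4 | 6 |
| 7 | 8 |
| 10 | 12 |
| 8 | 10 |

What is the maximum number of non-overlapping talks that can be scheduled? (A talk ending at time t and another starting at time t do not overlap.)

Order by finish time; keep every interval that doesn't clash with the previous kept one.
By end time: (1,3), (4,6), (7,8), (8,10), (6,11), (10,12).
Pick (1,3); next start ≥ 3 → (4,6); next start ≥ 6 → (7,8); next start ≥ 8 → (8,10); next start ≥ 10 → (10,12).
Selected 5 talks.

5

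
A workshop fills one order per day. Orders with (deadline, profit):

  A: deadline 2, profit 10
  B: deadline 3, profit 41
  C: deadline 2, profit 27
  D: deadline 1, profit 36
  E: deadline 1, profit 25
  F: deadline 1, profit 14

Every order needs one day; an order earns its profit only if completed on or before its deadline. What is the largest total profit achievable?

104

Profit order: B=41 D=36 C=27 E=25 F=14 A=10
Assign: B→slot 3, D→slot 1, C→slot 2, E skipped, F skipped, A skipped.
Slots: [1:D] [2:C] [3:B]
Profit = 36 + 27 + 41 = 104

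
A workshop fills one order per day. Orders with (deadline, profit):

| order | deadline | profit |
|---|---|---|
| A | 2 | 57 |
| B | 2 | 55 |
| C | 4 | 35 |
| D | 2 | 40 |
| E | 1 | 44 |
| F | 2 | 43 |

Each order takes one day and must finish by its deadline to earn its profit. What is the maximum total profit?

147

By profit: A(d2,57), B(d2,55), E(d1,44), F(d2,43), D(d2,40), C(d4,35)
A→slot 2; B→slot 1; E skipped; F skipped; D skipped; C→slot 4.
Profit = 55 + 57 + 35 = 147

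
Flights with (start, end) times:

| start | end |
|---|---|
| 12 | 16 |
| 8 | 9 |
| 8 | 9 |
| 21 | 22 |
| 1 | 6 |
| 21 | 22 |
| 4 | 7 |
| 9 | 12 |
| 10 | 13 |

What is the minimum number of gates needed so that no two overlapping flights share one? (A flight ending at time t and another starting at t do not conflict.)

The answer is the maximum number of intervals overlapping at any instant.
starts: [1, 4, 8, 8, 9, 10, 12, 21, 21]
ends:   [6, 7, 9, 9, 12, 13, 16, 22, 22]
s1→1 s4→2  — peak 2.

2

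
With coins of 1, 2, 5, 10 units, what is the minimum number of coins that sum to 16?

3

Greedy: take as many of the largest coin as possible, then repeat with the remainder.
16 = 1×10 + 1×5 + 1×1
Total coins = 1 + 1 + 1 = 3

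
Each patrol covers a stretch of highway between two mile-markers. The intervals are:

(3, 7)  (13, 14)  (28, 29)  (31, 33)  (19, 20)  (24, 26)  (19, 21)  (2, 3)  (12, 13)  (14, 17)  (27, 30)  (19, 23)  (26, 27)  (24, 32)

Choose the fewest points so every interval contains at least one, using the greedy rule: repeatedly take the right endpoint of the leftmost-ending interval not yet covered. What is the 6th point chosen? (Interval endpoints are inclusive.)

By right end: [2,3]  [3,7]  [12,13]  [13,14]  [14,17]  [19,20]  [19,21]  [19,23]  [24,26]  [26,27]  [28,29]  [27,30]  [24,32]  [31,33]
[2,3] uncovered → point at 3; [12,13] uncovered → point at 13; [14,17] uncovered → point at 17; [19,20] uncovered → point at 20; [24,26] uncovered → point at 26; [28,29] uncovered → point at 29; [31,33] uncovered → point at 33.
Points: 3, 13, 17, 20, 26, 29, 33 (7 total).

29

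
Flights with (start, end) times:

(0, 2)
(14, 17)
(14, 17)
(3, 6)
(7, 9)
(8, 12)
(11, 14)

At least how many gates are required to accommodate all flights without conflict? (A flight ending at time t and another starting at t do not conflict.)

2

The answer is the maximum number of intervals overlapping at any instant.
starts: [0, 3, 7, 8, 11, 14, 14]
ends:   [2, 6, 9, 12, 14, 17, 17]
s0→1 e2→0 s3→1 e6→0 s7→1 s8→2  — peak 2.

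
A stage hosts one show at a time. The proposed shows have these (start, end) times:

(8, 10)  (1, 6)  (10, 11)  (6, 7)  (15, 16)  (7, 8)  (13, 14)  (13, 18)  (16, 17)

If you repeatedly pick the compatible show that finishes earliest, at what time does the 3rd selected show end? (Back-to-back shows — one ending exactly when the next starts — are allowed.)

8

Sorted by end: (1,6)  (6,7)  (7,8)  (8,10)  (10,11)  (13,14)  (15,16)  (16,17)  (13,18)
take (1,6); take (6,7); take (7,8); take (8,10); take (10,11); take (13,14); take (15,16); take (16,17).
Selected: (1,6) (6,7) (7,8) (8,10) (10,11) (13,14) (15,16) (16,17)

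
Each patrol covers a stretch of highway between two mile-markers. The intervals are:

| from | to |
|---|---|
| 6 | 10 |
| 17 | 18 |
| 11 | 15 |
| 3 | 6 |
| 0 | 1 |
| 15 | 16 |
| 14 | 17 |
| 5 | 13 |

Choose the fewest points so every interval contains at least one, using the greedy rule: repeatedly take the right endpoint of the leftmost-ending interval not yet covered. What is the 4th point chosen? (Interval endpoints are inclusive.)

Process intervals by earliest right end; each time one isn't hit yet, stab at its right endpoint.
By right end: [0,1]  [3,6]  [6,10]  [5,13]  [11,15]  [15,16]  [14,17]  [17,18]
[0,1] uncovered → point at 1; [3,6] uncovered → point at 6; [11,15] uncovered → point at 15; [17,18] uncovered → point at 18.
Points: 1, 6, 15, 18 (4 total).

18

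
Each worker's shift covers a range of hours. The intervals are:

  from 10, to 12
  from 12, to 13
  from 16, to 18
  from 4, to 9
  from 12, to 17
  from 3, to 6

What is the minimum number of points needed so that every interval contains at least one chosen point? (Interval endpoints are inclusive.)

3

Sort by right endpoint; whenever an interval is uncovered, place a point at its right end.
Sorted: [3,6] [4,9] [10,12] [12,13] [12,17] [16,18]
{[3,6],[4,9]} hit by 6; {[10,12],[12,13],[12,17]} hit by 12; {[16,18]} hit by 18.
Points: 6, 12, 18 (3 total).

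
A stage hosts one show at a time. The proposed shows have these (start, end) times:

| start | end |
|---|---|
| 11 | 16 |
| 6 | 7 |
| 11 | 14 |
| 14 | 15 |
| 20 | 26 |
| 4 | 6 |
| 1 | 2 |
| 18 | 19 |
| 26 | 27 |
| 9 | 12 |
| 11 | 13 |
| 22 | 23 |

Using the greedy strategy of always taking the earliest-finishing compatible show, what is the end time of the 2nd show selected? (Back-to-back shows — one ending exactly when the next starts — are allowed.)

Order by finish time; keep every interval that doesn't clash with the previous kept one.
By end time: (1,2), (4,6), (6,7), (9,12), (11,13), (11,14), (14,15), (11,16), (18,19), (22,23), (20,26), (26,27).
Pick (1,2); next start ≥ 2 → (4,6); next start ≥ 6 → (6,7); next start ≥ 7 → (9,12); next start ≥ 12 → (14,15); next start ≥ 15 → (18,19); next start ≥ 19 → (22,23); next start ≥ 23 → (26,27).
Selected: (1,2) (4,6) (6,7) (9,12) (14,15) (18,19) (22,23) (26,27)

6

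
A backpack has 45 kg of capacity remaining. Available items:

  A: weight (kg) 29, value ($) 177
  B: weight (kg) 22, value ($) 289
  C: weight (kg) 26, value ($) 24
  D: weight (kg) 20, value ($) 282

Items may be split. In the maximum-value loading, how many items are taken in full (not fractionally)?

2

Greedy by value/weight ratio, highest first.
Order: D (282/20=14.10) > B (289/22=13.14) > A (177/29=6.10) > C (24/26=0.92)
Fill: take D (20 @ 282) → take B (22 @ 289) → take 3/29 of A → 18.31; 45/45 used.
2 item(s) taken whole; one partial (take 3/29 of A).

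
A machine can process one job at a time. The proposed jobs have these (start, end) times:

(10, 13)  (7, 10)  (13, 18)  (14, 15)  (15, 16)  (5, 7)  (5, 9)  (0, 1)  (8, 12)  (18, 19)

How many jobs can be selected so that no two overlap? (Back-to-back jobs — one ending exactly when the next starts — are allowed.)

7

Sort by end time and greedily take each interval whose start is ≥ the last chosen end.
Sorted by end: (0,1)  (5,7)  (5,9)  (7,10)  (8,12)  (10,13)  (14,15)  (15,16)  (13,18)  (18,19)
take (0,1); take (5,7); take (7,10); take (10,13); take (14,15); take (15,16); take (18,19).
Selected 7 jobs.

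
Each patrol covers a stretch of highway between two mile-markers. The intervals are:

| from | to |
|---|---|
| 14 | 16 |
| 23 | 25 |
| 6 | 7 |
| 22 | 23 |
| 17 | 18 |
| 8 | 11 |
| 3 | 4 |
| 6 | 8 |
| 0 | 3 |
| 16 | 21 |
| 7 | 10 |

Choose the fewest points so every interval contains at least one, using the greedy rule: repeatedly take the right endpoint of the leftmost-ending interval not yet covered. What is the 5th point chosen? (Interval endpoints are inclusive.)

By right end: [0,3]  [3,4]  [6,7]  [6,8]  [7,10]  [8,11]  [14,16]  [17,18]  [16,21]  [22,23]  [23,25]
[0,3] uncovered → point at 3; [6,7] uncovered → point at 7; [8,11] uncovered → point at 11; [14,16] uncovered → point at 16; [17,18] uncovered → point at 18; [22,23] uncovered → point at 23.
Points: 3, 7, 11, 16, 18, 23 (6 total).

18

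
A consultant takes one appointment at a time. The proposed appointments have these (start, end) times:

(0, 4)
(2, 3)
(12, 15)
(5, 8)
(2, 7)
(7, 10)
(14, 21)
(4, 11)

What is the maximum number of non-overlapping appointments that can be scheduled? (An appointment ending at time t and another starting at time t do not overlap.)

Sorted by end: (2,3)  (0,4)  (2,7)  (5,8)  (7,10)  (4,11)  (12,15)  (14,21)
take (2,3); take (5,8); skip (7,10); take (12,15).
Selected 3 appointments.

3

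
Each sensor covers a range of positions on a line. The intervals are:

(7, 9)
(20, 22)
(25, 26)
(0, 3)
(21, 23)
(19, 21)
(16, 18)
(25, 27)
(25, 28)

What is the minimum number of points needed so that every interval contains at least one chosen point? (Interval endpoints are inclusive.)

By right end: [0,3]  [7,9]  [16,18]  [19,21]  [20,22]  [21,23]  [25,26]  [25,27]  [25,28]
[0,3] uncovered → point at 3; [7,9] uncovered → point at 9; [16,18] uncovered → point at 18; [19,21] uncovered → point at 21; [25,26] uncovered → point at 26.
Points: 3, 9, 18, 21, 26 (5 total).

5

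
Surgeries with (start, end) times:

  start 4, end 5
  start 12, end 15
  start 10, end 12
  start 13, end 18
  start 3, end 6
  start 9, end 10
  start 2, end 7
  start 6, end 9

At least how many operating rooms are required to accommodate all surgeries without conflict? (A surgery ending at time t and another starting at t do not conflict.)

The answer is the maximum number of intervals overlapping at any instant.
starts: [2, 3, 4, 6, 9, 10, 12, 13]
ends:   [5, 6, 7, 9, 10, 12, 15, 18]
s2→1 s3→2 s4→3  — peak 3.

3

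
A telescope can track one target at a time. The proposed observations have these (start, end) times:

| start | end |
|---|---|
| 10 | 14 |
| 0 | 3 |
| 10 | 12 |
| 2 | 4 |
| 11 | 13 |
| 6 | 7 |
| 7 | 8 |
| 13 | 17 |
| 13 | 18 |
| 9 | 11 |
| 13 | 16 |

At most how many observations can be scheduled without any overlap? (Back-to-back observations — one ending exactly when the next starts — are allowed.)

6

Sort by end time and greedily take each interval whose start is ≥ the last chosen end.
By end time: (0,3), (2,4), (6,7), (7,8), (9,11), (10,12), (11,13), (10,14), (13,16), (13,17), (13,18).
Pick (0,3); next start ≥ 3 → (6,7); next start ≥ 7 → (7,8); next start ≥ 8 → (9,11); next start ≥ 11 → (11,13); next start ≥ 13 → (13,16).
Selected 6 observations.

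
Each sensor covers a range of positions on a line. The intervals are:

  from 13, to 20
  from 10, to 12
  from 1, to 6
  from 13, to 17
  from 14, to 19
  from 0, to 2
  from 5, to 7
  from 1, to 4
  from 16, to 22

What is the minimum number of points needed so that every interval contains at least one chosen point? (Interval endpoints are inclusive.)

Process intervals by earliest right end; each time one isn't hit yet, stab at its right endpoint.
By right end: [0,2]  [1,4]  [1,6]  [5,7]  [10,12]  [13,17]  [14,19]  [13,20]  [16,22]
[0,2] uncovered → point at 2; [5,7] uncovered → point at 7; [10,12] uncovered → point at 12; [13,17] uncovered → point at 17.
Points: 2, 7, 12, 17 (4 total).

4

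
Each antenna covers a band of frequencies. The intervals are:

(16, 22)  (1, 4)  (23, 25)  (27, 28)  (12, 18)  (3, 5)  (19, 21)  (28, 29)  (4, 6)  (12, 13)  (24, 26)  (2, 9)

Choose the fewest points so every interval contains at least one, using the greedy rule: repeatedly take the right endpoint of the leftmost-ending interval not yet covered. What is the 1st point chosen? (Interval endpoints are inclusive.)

4

Sort by right endpoint; whenever an interval is uncovered, place a point at its right end.
Sorted: [1,4] [3,5] [4,6] [2,9] [12,13] [12,18] [19,21] [16,22] [23,25] [24,26] [27,28] [28,29]
{[1,4],[3,5],[4,6],[2,9]} hit by 4; {[12,13],[12,18]} hit by 13; {[19,21],[16,22]} hit by 21; {[23,25],[24,26]} hit by 25; {[27,28],[28,29]} hit by 28.
Points: 4, 13, 21, 25, 28 (5 total).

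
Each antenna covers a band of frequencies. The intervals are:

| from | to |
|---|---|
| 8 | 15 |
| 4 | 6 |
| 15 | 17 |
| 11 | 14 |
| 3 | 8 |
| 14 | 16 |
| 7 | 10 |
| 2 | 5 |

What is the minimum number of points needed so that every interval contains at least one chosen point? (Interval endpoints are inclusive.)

4

Process intervals by earliest right end; each time one isn't hit yet, stab at its right endpoint.
By right end: [2,5]  [4,6]  [3,8]  [7,10]  [11,14]  [8,15]  [14,16]  [15,17]
[2,5] uncovered → point at 5; [7,10] uncovered → point at 10; [11,14] uncovered → point at 14; [15,17] uncovered → point at 17.
Points: 5, 10, 14, 17 (4 total).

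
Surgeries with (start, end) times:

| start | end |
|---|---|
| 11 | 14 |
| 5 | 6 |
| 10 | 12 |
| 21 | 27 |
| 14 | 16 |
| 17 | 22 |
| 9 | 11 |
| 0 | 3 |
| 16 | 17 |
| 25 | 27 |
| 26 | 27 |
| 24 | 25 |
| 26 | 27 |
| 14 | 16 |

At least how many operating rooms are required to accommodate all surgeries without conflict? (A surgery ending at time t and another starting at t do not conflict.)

The answer is the maximum number of intervals overlapping at any instant.
starts: [0, 5, 9, 10, 11, 14, 14, 16, 17, 21, 24, 25, 26, 26]
ends:   [3, 6, 11, 12, 14, 16, 16, 17, 22, 25, 27, 27, 27, 27]
s0→1 e3→0 s5→1 e6→0 s9→1 s10→2 e11→1 s11→2 e12→1 e14→0 s14→1 s14→2 e16→1 e16→0 s16→1 e17→0 s17→1 s21→2 e22→1 s24→2 e25→1 s25→2 s26→3 s26→4  — peak 4.

4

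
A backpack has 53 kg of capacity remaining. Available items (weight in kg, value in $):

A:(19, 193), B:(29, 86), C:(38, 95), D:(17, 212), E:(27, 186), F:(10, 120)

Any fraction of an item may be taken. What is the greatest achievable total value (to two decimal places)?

573.22

Ratios (sorted): D 12.47, F 12.00, A 10.16, E 6.89, B 2.97, C 2.50
take D (17 @ 212); take F (10 @ 120); take A (19 @ 193); take 7/27 of E → 48.22. Capacity used 53/53.
Total value = 573.22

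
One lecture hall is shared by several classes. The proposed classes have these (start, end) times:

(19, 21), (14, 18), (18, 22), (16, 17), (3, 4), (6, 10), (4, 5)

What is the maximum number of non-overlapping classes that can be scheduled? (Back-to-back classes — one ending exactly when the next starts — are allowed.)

5

By end time: (3,4), (4,5), (6,10), (16,17), (14,18), (19,21), (18,22).
Pick (3,4); next start ≥ 4 → (4,5); next start ≥ 5 → (6,10); next start ≥ 10 → (16,17); next start ≥ 17 → (19,21).
Selected 5 classes.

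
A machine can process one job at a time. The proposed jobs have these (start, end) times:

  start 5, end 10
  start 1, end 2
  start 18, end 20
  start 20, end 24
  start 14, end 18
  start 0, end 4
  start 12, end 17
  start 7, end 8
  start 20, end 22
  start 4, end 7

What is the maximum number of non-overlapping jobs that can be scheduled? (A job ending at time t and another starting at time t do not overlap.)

6

Sort by end time and greedily take each interval whose start is ≥ the last chosen end.
Sorted by end: (1,2)  (0,4)  (4,7)  (7,8)  (5,10)  (12,17)  (14,18)  (18,20)  (20,22)  (20,24)
take (1,2); skip (0,4); take (4,7); take (7,8); take (12,17); take (18,20); take (20,22); skip (20,24).
Selected 6 jobs.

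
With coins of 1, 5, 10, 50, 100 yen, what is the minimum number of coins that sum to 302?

5

Use the largest denomination that fits, subtract, and repeat.
302 − 3×100→2 − 2×1→0
Total coins = 3 + 2 = 5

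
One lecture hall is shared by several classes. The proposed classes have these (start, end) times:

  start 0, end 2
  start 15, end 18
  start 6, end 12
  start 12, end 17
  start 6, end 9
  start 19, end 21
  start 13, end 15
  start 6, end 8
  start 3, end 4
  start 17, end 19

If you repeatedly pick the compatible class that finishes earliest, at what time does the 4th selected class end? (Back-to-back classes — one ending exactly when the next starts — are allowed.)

15

Greedy by earliest finish: after sorting by end time, pick each interval compatible with the last pick.
Sorted by end: (0,2)  (3,4)  (6,8)  (6,9)  (6,12)  (13,15)  (12,17)  (15,18)  (17,19)  (19,21)
take (0,2); take (3,4); take (6,8); skip (6,9); take (13,15); skip (12,17); take (15,18); take (19,21).
Selected: (0,2) (3,4) (6,8) (13,15) (15,18) (19,21)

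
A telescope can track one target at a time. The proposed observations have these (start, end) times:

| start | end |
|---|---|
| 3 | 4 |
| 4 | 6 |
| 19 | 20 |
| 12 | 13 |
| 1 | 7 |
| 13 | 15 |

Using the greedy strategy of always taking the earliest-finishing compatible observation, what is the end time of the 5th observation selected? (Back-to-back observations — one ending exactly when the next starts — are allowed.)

20

Order by finish time; keep every interval that doesn't clash with the previous kept one.
Sorted by end: (3,4)  (4,6)  (1,7)  (12,13)  (13,15)  (19,20)
take (3,4); take (4,6); skip (1,7); take (12,13); take (13,15); take (19,20).
Selected: (3,4) (4,6) (12,13) (13,15) (19,20)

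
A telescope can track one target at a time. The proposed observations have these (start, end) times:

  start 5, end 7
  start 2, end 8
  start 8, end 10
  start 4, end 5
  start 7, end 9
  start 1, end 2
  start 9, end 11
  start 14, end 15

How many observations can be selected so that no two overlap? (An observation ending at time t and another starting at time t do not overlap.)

Order by finish time; keep every interval that doesn't clash with the previous kept one.
By end time: (1,2), (4,5), (5,7), (2,8), (7,9), (8,10), (9,11), (14,15).
Pick (1,2); next start ≥ 2 → (4,5); next start ≥ 5 → (5,7); next start ≥ 7 → (7,9); next start ≥ 9 → (9,11); next start ≥ 11 → (14,15).
Selected 6 observations.

6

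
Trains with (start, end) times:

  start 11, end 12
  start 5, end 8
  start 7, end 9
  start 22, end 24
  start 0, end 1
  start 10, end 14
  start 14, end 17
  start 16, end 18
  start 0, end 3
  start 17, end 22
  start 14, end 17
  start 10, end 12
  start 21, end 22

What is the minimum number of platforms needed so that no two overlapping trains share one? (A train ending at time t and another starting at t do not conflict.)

The answer is the maximum number of intervals overlapping at any instant.
starts: [0, 0, 5, 7, 10, 10, 11, 14, 14, 16, 17, 21, 22]
ends:   [1, 3, 8, 9, 12, 12, 14, 17, 17, 18, 22, 22, 24]
s0→1 s0→2 e1→1 e3→0 s5→1 s7→2 e8→1 e9→0 s10→1 s10→2 s11→3  — peak 3.

3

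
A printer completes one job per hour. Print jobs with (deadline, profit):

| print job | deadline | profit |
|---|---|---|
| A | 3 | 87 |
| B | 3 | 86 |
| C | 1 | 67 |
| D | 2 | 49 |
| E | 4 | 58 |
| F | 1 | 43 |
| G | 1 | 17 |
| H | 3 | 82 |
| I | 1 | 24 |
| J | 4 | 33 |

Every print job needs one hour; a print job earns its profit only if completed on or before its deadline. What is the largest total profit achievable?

313

Profit order: A=87 B=86 H=82 C=67 E=58 D=49 F=43 J=33 I=24 G=17
Assign: A→slot 3, B→slot 2, H→slot 1, C skipped, E→slot 4, D skipped, F skipped, J skipped, I skipped, G skipped.
Slots: [1:H] [2:B] [3:A] [4:E]
Profit = 82 + 86 + 87 + 58 = 313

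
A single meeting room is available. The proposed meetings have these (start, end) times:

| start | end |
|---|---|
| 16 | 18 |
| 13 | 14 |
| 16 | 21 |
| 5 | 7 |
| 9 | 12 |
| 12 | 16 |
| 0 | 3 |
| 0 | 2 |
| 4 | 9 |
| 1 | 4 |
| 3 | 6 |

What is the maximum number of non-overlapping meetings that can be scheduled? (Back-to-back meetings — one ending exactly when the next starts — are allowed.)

Order by finish time; keep every interval that doesn't clash with the previous kept one.
By end time: (0,2), (0,3), (1,4), (3,6), (5,7), (4,9), (9,12), (13,14), (12,16), (16,18), (16,21).
Pick (0,2); next start ≥ 2 → (3,6); next start ≥ 6 → (9,12); next start ≥ 12 → (13,14); next start ≥ 14 → (16,18).
Selected 5 meetings.

5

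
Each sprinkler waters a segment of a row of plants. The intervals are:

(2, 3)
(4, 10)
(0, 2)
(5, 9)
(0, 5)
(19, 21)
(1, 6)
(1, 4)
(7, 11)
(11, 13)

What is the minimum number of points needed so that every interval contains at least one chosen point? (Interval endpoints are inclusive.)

4

Sort by right endpoint; whenever an interval is uncovered, place a point at its right end.
Sorted: [0,2] [2,3] [1,4] [0,5] [1,6] [5,9] [4,10] [7,11] [11,13] [19,21]
{[0,2],[2,3],[1,4],[0,5],[1,6]} hit by 2; {[5,9],[4,10],[7,11]} hit by 9; {[11,13]} hit by 13; {[19,21]} hit by 21.
Points: 2, 9, 13, 21 (4 total).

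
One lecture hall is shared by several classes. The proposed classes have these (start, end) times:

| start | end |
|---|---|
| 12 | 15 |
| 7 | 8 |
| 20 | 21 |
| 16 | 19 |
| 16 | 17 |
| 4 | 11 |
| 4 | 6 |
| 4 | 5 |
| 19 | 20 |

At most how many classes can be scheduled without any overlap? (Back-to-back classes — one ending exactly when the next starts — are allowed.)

Sorted by end: (4,5)  (4,6)  (7,8)  (4,11)  (12,15)  (16,17)  (16,19)  (19,20)  (20,21)
take (4,5); take (7,8); take (12,15); take (16,17); take (19,20); take (20,21).
Selected 6 classes.

6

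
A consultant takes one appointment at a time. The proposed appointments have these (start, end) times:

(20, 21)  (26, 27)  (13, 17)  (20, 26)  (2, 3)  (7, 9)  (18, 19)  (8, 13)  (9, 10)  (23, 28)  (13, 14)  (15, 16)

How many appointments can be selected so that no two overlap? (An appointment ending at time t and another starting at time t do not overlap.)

8

By end time: (2,3), (7,9), (9,10), (8,13), (13,14), (15,16), (13,17), (18,19), (20,21), (20,26), (26,27), (23,28).
Pick (2,3); next start ≥ 3 → (7,9); next start ≥ 9 → (9,10); next start ≥ 10 → (13,14); next start ≥ 14 → (15,16); next start ≥ 16 → (18,19); next start ≥ 19 → (20,21); next start ≥ 21 → (26,27).
Selected 8 appointments.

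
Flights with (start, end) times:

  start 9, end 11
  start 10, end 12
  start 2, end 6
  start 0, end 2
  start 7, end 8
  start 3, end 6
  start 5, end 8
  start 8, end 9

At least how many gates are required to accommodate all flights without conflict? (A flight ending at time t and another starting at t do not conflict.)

The answer is the maximum number of intervals overlapping at any instant.
Events (time:±→running): 0:+→1 2:-→0 2:+→1 3:+→2 5:+→3 … peak 3.

3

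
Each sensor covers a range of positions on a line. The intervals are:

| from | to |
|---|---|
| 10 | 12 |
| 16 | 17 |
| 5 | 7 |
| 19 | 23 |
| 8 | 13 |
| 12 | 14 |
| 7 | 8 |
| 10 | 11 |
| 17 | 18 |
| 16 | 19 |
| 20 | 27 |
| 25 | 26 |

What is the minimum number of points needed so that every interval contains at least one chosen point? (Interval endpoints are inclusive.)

Sorted: [5,7] [7,8] [10,11] [10,12] [8,13] [12,14] [16,17] [17,18] [16,19] [19,23] [25,26] [20,27]
{[5,7],[7,8]} hit by 7; {[10,11],[10,12],[8,13]} hit by 11; {[12,14]} hit by 14; {[16,17],[17,18],[16,19]} hit by 17; {[19,23]} hit by 23; {[25,26],[20,27]} hit by 26.
Points: 7, 11, 14, 17, 23, 26 (6 total).

6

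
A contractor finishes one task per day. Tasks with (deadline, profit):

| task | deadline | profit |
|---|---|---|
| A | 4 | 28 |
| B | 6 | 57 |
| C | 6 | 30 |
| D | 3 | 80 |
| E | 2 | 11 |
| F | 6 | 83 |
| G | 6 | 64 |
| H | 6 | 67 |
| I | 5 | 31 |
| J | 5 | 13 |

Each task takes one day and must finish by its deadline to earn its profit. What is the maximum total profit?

382

By profit: F(d6,83), D(d3,80), H(d6,67), G(d6,64), B(d6,57), I(d5,31), C(d6,30), A(d4,28), J(d5,13), E(d2,11)
F→slot 6; D→slot 3; H→slot 5; G→slot 4; B→slot 2; I→slot 1; C skipped; A skipped; J skipped; E skipped.
Profit = 31 + 57 + 80 + 64 + 67 + 83 = 382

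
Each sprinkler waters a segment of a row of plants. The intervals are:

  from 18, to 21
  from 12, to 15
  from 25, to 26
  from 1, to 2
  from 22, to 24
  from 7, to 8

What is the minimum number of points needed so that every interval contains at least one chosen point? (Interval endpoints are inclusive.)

By right end: [1,2]  [7,8]  [12,15]  [18,21]  [22,24]  [25,26]
[1,2] uncovered → point at 2; [7,8] uncovered → point at 8; [12,15] uncovered → point at 15; [18,21] uncovered → point at 21; [22,24] uncovered → point at 24; [25,26] uncovered → point at 26.
Points: 2, 8, 15, 21, 24, 26 (6 total).

6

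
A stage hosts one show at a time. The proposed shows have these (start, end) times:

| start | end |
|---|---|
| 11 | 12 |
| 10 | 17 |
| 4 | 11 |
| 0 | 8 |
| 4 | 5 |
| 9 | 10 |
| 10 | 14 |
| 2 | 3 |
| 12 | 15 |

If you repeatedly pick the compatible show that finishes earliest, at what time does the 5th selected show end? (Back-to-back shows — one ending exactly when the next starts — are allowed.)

15

By end time: (2,3), (4,5), (0,8), (9,10), (4,11), (11,12), (10,14), (12,15), (10,17).
Pick (2,3); next start ≥ 3 → (4,5); next start ≥ 5 → (9,10); next start ≥ 10 → (11,12); next start ≥ 12 → (12,15).
Selected: (2,3) (4,5) (9,10) (11,12) (12,15)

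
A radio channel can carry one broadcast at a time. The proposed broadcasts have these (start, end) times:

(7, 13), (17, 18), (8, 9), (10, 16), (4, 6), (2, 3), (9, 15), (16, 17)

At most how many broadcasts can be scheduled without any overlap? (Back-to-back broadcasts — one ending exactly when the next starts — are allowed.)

6

Order by finish time; keep every interval that doesn't clash with the previous kept one.
By end time: (2,3), (4,6), (8,9), (7,13), (9,15), (10,16), (16,17), (17,18).
Pick (2,3); next start ≥ 3 → (4,6); next start ≥ 6 → (8,9); next start ≥ 9 → (9,15); next start ≥ 15 → (16,17); next start ≥ 17 → (17,18).
Selected 6 broadcasts.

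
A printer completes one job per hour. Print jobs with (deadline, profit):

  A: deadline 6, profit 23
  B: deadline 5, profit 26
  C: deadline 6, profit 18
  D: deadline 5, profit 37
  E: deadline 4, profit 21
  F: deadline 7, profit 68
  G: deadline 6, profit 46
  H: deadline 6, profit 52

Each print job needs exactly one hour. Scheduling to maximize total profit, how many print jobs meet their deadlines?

Profit order: F=68 H=52 G=46 D=37 B=26 A=23 E=21 C=18
Assign: F→slot 7, H→slot 6, G→slot 5, D→slot 4, B→slot 3, A→slot 2, E→slot 1, C skipped.
Slots: [1:E] [2:A] [3:B] [4:D] [5:G] [6:H] [7:F]
7 of 8 scheduled.

7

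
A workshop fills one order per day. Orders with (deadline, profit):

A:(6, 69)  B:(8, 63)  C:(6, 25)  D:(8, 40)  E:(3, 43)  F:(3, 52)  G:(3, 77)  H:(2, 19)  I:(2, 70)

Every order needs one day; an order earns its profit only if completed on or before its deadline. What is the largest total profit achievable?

By profit: G(d3,77), I(d2,70), A(d6,69), B(d8,63), F(d3,52), E(d3,43), D(d8,40), C(d6,25), H(d2,19)
G→slot 3; I→slot 2; A→slot 6; B→slot 8; F→slot 1; E skipped; D→slot 7; C→slot 5; H skipped.
Profit = 52 + 70 + 77 + 25 + 69 + 40 + 63 = 396

396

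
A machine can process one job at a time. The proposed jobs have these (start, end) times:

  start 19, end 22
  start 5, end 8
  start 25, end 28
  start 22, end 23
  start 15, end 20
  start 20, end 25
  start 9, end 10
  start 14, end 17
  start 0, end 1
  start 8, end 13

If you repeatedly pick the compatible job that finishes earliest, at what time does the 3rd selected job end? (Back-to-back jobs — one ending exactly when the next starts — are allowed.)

10

Greedy by earliest finish: after sorting by end time, pick each interval compatible with the last pick.
Sorted by end: (0,1)  (5,8)  (9,10)  (8,13)  (14,17)  (15,20)  (19,22)  (22,23)  (20,25)  (25,28)
take (0,1); take (5,8); take (9,10); skip (8,13); take (14,17); skip (15,20); take (19,22); take (22,23); skip (20,25); take (25,28).
Selected: (0,1) (5,8) (9,10) (14,17) (19,22) (22,23) (25,28)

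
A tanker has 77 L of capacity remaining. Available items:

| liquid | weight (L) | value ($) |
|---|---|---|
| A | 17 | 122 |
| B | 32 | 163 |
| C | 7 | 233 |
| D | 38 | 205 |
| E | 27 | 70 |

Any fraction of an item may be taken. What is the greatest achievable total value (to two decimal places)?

Sort by value per unit weight and fill in that order.
Order: C (233/7=33.29) > A (122/17=7.18) > D (205/38=5.39) > B (163/32=5.09) > E (70/27=2.59)
Fill: take C (7 @ 233) → take A (17 @ 122) → take D (38 @ 205) → take 15/32 of B → 76.41; 77/77 used.
Total value = 636.41

636.41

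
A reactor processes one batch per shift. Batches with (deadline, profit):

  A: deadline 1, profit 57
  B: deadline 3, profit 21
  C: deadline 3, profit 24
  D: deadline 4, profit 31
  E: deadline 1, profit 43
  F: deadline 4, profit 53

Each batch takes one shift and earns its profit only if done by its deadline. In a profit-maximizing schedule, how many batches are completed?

Profit order: A=57 F=53 E=43 D=31 C=24 B=21
Assign: A→slot 1, F→slot 4, E skipped, D→slot 3, C→slot 2, B skipped.
Slots: [1:A] [2:C] [3:D] [4:F]
4 of 6 scheduled.

4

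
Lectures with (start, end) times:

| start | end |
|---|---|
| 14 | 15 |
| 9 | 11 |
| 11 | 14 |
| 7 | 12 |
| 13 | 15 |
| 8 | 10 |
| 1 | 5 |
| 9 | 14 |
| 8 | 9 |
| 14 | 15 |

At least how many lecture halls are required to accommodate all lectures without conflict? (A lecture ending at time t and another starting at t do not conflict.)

Count concurrent intervals with a sweep; the peak is the room count.
starts: [1, 7, 8, 8, 9, 9, 11, 13, 14, 14]
ends:   [5, 9, 10, 11, 12, 14, 14, 15, 15, 15]
s1→1 e5→0 s7→1 s8→2 s8→3 e9→2 s9→3 s9→4  — peak 4.

4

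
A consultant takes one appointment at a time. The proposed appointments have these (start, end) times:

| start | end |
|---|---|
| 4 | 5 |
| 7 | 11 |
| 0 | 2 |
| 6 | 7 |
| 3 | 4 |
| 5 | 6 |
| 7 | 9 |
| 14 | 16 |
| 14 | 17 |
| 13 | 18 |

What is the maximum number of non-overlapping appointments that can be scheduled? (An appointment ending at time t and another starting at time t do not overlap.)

7

Order by finish time; keep every interval that doesn't clash with the previous kept one.
Sorted by end: (0,2)  (3,4)  (4,5)  (5,6)  (6,7)  (7,9)  (7,11)  (14,16)  (14,17)  (13,18)
take (0,2); take (3,4); take (4,5); take (5,6); take (6,7); take (7,9); skip (7,11); take (14,16).
Selected 7 appointments.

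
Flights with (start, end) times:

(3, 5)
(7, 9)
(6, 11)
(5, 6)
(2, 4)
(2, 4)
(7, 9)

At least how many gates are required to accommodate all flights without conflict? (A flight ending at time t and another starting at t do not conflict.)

3

The answer is the maximum number of intervals overlapping at any instant.
Events (time:±→running): 2:+→1 2:+→2 3:+→3 … peak 3.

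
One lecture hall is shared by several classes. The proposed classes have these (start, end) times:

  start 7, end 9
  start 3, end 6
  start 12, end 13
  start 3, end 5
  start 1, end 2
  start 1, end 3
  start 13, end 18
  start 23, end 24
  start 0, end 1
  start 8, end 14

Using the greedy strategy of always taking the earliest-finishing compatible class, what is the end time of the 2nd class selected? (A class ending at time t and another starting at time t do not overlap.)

2

Sorted by end: (0,1)  (1,2)  (1,3)  (3,5)  (3,6)  (7,9)  (12,13)  (8,14)  (13,18)  (23,24)
take (0,1); take (1,2); take (3,5); skip (3,6); take (7,9); take (12,13); take (13,18); take (23,24).
Selected: (0,1) (1,2) (3,5) (7,9) (12,13) (13,18) (23,24)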